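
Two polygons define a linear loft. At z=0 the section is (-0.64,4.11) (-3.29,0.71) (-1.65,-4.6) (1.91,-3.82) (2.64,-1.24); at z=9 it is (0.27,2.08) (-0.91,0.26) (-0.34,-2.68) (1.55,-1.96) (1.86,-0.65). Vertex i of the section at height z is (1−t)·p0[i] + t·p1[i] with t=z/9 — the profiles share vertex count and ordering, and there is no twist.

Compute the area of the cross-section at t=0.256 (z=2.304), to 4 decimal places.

Cross-section at t=0.256: each vertex is (1-t)·p0[i] + t·p1[i].
  v1: (1-0.256)·(-0.64,4.11) + 0.256·(0.27,2.08) = (-0.4070,3.5903)
  v2: (1-0.256)·(-3.29,0.71) + 0.256·(-0.91,0.26) = (-2.6807,0.5948)
  v3: (1-0.256)·(-1.65,-4.6) + 0.256·(-0.34,-2.68) = (-1.3146,-4.1085)
  v4: (1-0.256)·(1.91,-3.82) + 0.256·(1.55,-1.96) = (1.8178,-3.3438)
  v5: (1-0.256)·(2.64,-1.24) + 0.256·(1.86,-0.65) = (2.4403,-1.0890)
Shoelace sum Σ(x_i·y_{i+1} − x_{i+1}·y_i):
  i=1: -0.4070·0.5948 − -2.6807·3.5903 = +9.3825 (running +9.3825)
  i=2: -2.6807·-4.1085 − -1.3146·0.5948 = +11.7956 (running +21.1782)
  i=3: -1.3146·-3.3438 − 1.8178·-4.1085 = +11.8645 (running +33.0427)
  i=4: 1.8178·-1.0890 − 2.4403·-3.3438 = +6.1805 (running +39.2232)
  i=5: 2.4403·3.5903 − -0.4070·-1.0890 = +8.3183 (running +47.5414)
Area = |Σ|/2 = |47.5414|/2 = 23.7707

Area at t=0.256: 23.7707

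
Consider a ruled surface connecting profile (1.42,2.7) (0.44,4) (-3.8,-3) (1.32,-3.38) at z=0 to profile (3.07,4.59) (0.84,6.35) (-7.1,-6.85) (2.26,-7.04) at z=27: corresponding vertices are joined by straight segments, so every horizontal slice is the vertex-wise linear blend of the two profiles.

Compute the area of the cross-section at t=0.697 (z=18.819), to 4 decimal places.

Area at t=0.697: 56.2463

Cross-section at t=0.697: each vertex is (1-t)·p0[i] + t·p1[i].
  v1: (1-0.697)·(1.42,2.7) + 0.697·(3.07,4.59) = (2.5700,4.0173)
  v2: (1-0.697)·(0.44,4) + 0.697·(0.84,6.35) = (0.7188,5.6380)
  v3: (1-0.697)·(-3.8,-3) + 0.697·(-7.1,-6.85) = (-6.1001,-5.6834)
  v4: (1-0.697)·(1.32,-3.38) + 0.697·(2.26,-7.04) = (1.9752,-5.9310)
Shoelace sum Σ(x_i·y_{i+1} − x_{i+1}·y_i):
  i=1: 2.5700·5.6380 − 0.7188·4.0173 = +11.6022 (running +11.6022)
  i=2: 0.7188·-5.6834 − -6.1001·5.6380 = +30.3068 (running +41.9090)
  i=3: -6.1001·-5.9310 − 1.9752·-5.6834 = +47.4057 (running +89.3146)
  i=4: 1.9752·4.0173 − 2.5700·-5.9310 = +23.1780 (running +112.4926)
Area = |Σ|/2 = |112.4926|/2 = 56.2463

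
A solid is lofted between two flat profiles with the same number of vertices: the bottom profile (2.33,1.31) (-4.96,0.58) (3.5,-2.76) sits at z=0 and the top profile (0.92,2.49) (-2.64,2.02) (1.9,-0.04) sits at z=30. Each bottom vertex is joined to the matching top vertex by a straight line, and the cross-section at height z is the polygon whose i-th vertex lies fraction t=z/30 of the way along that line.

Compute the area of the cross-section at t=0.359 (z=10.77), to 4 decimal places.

Cross-section at t=0.359: each vertex is (1-t)·p0[i] + t·p1[i].
  v1: (1-0.359)·(2.33,1.31) + 0.359·(0.92,2.49) = (1.8238,1.7336)
  v2: (1-0.359)·(-4.96,0.58) + 0.359·(-2.64,2.02) = (-4.1271,1.0970)
  v3: (1-0.359)·(3.5,-2.76) + 0.359·(1.9,-0.04) = (2.9256,-1.7835)
Shoelace sum Σ(x_i·y_{i+1} − x_{i+1}·y_i):
  i=1: 1.8238·1.0970 − -4.1271·1.7336 = +9.1555 (running +9.1555)
  i=2: -4.1271·-1.7835 − 2.9256·1.0970 = +4.1515 (running +13.3070)
  i=3: 2.9256·1.7336 − 1.8238·-1.7835 = +8.3247 (running +21.6317)
Area = |Σ|/2 = |21.6317|/2 = 10.8159

Area at t=0.359: 10.8159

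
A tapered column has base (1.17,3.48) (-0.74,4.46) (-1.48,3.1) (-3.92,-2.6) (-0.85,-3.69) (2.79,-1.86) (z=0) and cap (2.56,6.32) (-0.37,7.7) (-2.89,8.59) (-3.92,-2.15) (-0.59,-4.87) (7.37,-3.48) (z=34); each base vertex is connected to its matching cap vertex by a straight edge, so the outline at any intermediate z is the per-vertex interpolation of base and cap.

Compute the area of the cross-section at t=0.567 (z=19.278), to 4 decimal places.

Area at t=0.567: 64.7619

Cross-section at t=0.567: each vertex is (1-t)·p0[i] + t·p1[i].
  v1: (1-0.567)·(1.17,3.48) + 0.567·(2.56,6.32) = (1.9581,5.0903)
  v2: (1-0.567)·(-0.74,4.46) + 0.567·(-0.37,7.7) = (-0.5302,6.2971)
  v3: (1-0.567)·(-1.48,3.1) + 0.567·(-2.89,8.59) = (-2.2795,6.2128)
  v4: (1-0.567)·(-3.92,-2.6) + 0.567·(-3.92,-2.15) = (-3.9200,-2.3449)
  v5: (1-0.567)·(-0.85,-3.69) + 0.567·(-0.59,-4.87) = (-0.7026,-4.3591)
  v6: (1-0.567)·(2.79,-1.86) + 0.567·(7.37,-3.48) = (5.3869,-2.7785)
Shoelace sum Σ(x_i·y_{i+1} − x_{i+1}·y_i):
  i=1: 1.9581·6.2971 − -0.5302·5.0903 = +15.0294 (running +15.0294)
  i=2: -0.5302·6.2128 − -2.2795·6.2971 = +11.0599 (running +26.0893)
  i=3: -2.2795·-2.3449 − -3.9200·6.2128 = +29.6993 (running +55.7886)
  i=4: -3.9200·-4.3591 − -0.7026·-2.3449 = +15.4401 (running +71.2287)
  i=5: -0.7026·-2.7785 − 5.3869·-4.3591 = +25.4338 (running +96.6625)
  i=6: 5.3869·5.0903 − 1.9581·-2.7785 = +32.8614 (running +129.5239)
Area = |Σ|/2 = |129.5239|/2 = 64.7619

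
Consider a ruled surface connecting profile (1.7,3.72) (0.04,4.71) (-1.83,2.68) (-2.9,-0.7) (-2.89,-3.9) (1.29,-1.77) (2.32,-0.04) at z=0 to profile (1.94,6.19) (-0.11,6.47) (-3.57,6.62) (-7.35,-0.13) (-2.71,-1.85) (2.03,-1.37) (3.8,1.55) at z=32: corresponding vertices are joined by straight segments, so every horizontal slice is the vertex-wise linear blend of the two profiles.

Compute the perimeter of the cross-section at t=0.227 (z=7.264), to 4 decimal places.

Perimeter at t=0.227: 23.2155

Cross-section at t=0.227: each vertex is (1-t)·p0[i] + t·p1[i].
  v1: (1-0.227)·(1.7,3.72) + 0.227·(1.94,6.19) = (1.7545,4.2807)
  v2: (1-0.227)·(0.04,4.71) + 0.227·(-0.11,6.47) = (0.0060,5.1095)
  v3: (1-0.227)·(-1.83,2.68) + 0.227·(-3.57,6.62) = (-2.2250,3.5744)
  v4: (1-0.227)·(-2.9,-0.7) + 0.227·(-7.35,-0.13) = (-3.9101,-0.5706)
  v5: (1-0.227)·(-2.89,-3.9) + 0.227·(-2.71,-1.85) = (-2.8491,-3.4346)
  v6: (1-0.227)·(1.29,-1.77) + 0.227·(2.03,-1.37) = (1.4580,-1.6792)
  v7: (1-0.227)·(2.32,-0.04) + 0.227·(3.8,1.55) = (2.6560,0.3209)
Perimeter = Σ |v_{i+1} − v_i|:
  edge 1→2: √(-1.7485² + 0.8288²) = 1.9350 (running 1.9350)
  edge 2→3: √(-2.2309² + -1.5351²) = 2.7081 (running 4.6431)
  edge 3→4: √(-1.6852² + -4.1450²) = 4.4745 (running 9.1176)
  edge 4→5: √(1.0610² + -2.8640²) = 3.0543 (running 12.1718)
  edge 5→6: √(4.3071² + 1.7554²) = 4.6511 (running 16.8229)
  edge 6→7: √(1.1980² + 2.0001²) = 2.3315 (running 19.1544)
  edge 7→1: √(-0.9015² + 3.9598²) = 4.0611 (running 23.2155)
Perimeter = 23.2155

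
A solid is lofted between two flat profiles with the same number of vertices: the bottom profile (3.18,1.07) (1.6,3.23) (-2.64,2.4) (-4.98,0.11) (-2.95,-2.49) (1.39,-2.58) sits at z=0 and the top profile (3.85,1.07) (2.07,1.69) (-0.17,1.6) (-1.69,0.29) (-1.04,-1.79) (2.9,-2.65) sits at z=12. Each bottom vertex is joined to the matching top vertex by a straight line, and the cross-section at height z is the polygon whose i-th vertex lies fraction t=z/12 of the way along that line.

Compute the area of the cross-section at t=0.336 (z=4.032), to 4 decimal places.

Cross-section at t=0.336: each vertex is (1-t)·p0[i] + t·p1[i].
  v1: (1-0.336)·(3.18,1.07) + 0.336·(3.85,1.07) = (3.4051,1.0700)
  v2: (1-0.336)·(1.6,3.23) + 0.336·(2.07,1.69) = (1.7579,2.7126)
  v3: (1-0.336)·(-2.64,2.4) + 0.336·(-0.17,1.6) = (-1.8101,2.1312)
  v4: (1-0.336)·(-4.98,0.11) + 0.336·(-1.69,0.29) = (-3.8746,0.1705)
  v5: (1-0.336)·(-2.95,-2.49) + 0.336·(-1.04,-1.79) = (-2.3082,-2.2548)
  v6: (1-0.336)·(1.39,-2.58) + 0.336·(2.9,-2.65) = (1.8974,-2.6035)
Shoelace sum Σ(x_i·y_{i+1} − x_{i+1}·y_i):
  i=1: 3.4051·2.7126 − 1.7579·1.0700 = +7.3556 (running +7.3556)
  i=2: 1.7579·2.1312 − -1.8101·2.7126 = +8.6564 (running +16.0120)
  i=3: -1.8101·0.1705 − -3.8746·2.1312 = +7.9489 (running +23.9609)
  i=4: -3.8746·-2.2548 − -2.3082·0.1705 = +9.1299 (running +33.0908)
  i=5: -2.3082·-2.6035 − 1.8974·-2.2548 = +10.2877 (running +43.3785)
  i=6: 1.8974·1.0700 − 3.4051·-2.6035 = +10.8955 (running +54.2740)
Area = |Σ|/2 = |54.2740|/2 = 27.1370

Area at t=0.336: 27.1370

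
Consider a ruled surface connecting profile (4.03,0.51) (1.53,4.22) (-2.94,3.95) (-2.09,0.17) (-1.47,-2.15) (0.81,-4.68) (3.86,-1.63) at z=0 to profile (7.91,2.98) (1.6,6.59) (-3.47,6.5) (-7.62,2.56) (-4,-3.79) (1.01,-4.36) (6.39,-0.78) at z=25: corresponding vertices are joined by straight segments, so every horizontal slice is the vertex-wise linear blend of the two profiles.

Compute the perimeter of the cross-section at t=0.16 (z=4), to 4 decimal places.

Cross-section at t=0.16: each vertex is (1-t)·p0[i] + t·p1[i].
  v1: (1-0.16)·(4.03,0.51) + 0.16·(7.91,2.98) = (4.6508,0.9052)
  v2: (1-0.16)·(1.53,4.22) + 0.16·(1.6,6.59) = (1.5412,4.5992)
  v3: (1-0.16)·(-2.94,3.95) + 0.16·(-3.47,6.5) = (-3.0248,4.3580)
  v4: (1-0.16)·(-2.09,0.17) + 0.16·(-7.62,2.56) = (-2.9748,0.5524)
  v5: (1-0.16)·(-1.47,-2.15) + 0.16·(-4,-3.79) = (-1.8748,-2.4124)
  v6: (1-0.16)·(0.81,-4.68) + 0.16·(1.01,-4.36) = (0.8420,-4.6288)
  v7: (1-0.16)·(3.86,-1.63) + 0.16·(6.39,-0.78) = (4.2648,-1.4940)
Perimeter = Σ |v_{i+1} − v_i|:
  edge 1→2: √(-3.1096² + 3.6940²) = 4.8286 (running 4.8286)
  edge 2→3: √(-4.5660² + -0.2412²) = 4.5724 (running 9.4010)
  edge 3→4: √(0.0500² + -3.8056²) = 3.8059 (running 13.2069)
  edge 4→5: √(1.1000² + -2.9648²) = 3.1623 (running 16.3692)
  edge 5→6: √(2.7168² + -2.2164²) = 3.5062 (running 19.8754)
  edge 6→7: √(3.4228² + 3.1348²) = 4.6414 (running 24.5168)
  edge 7→1: √(0.3860² + 2.3992²) = 2.4301 (running 26.9468)
Perimeter = 26.9468

Perimeter at t=0.16: 26.9468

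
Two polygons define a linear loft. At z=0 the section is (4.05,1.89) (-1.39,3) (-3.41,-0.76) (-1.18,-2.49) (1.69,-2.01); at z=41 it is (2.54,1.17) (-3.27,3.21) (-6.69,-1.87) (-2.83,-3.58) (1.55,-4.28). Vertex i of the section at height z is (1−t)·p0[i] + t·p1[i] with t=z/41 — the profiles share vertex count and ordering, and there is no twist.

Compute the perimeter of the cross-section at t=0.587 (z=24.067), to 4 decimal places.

Cross-section at t=0.587: each vertex is (1-t)·p0[i] + t·p1[i].
  v1: (1-0.587)·(4.05,1.89) + 0.587·(2.54,1.17) = (3.1636,1.4674)
  v2: (1-0.587)·(-1.39,3) + 0.587·(-3.27,3.21) = (-2.4936,3.1233)
  v3: (1-0.587)·(-3.41,-0.76) + 0.587·(-6.69,-1.87) = (-5.3354,-1.4116)
  v4: (1-0.587)·(-1.18,-2.49) + 0.587·(-2.83,-3.58) = (-2.1485,-3.1298)
  v5: (1-0.587)·(1.69,-2.01) + 0.587·(1.55,-4.28) = (1.6078,-3.3425)
Perimeter = Σ |v_{i+1} − v_i|:
  edge 1→2: √(-5.6572² + 1.6559²) = 5.8946 (running 5.8946)
  edge 2→3: √(-2.8418² + -4.5348²) = 5.3517 (running 11.2463)
  edge 3→4: √(3.1868² + -1.7183²) = 3.6205 (running 14.8668)
  edge 4→5: √(3.7564² + -0.2127²) = 3.7624 (running 18.6292)
  edge 5→1: √(1.5558² + 4.8098²) = 5.0552 (running 23.6844)
Perimeter = 23.6844

Perimeter at t=0.587: 23.6844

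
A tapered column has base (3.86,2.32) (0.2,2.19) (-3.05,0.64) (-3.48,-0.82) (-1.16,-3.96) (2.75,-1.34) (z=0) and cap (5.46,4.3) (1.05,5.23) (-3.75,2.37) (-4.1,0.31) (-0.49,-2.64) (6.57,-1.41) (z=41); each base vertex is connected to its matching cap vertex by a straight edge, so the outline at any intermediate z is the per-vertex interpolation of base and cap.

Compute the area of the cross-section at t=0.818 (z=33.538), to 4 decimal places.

Cross-section at t=0.818: each vertex is (1-t)·p0[i] + t·p1[i].
  v1: (1-0.818)·(3.86,2.32) + 0.818·(5.46,4.3) = (5.1688,3.9396)
  v2: (1-0.818)·(0.2,2.19) + 0.818·(1.05,5.23) = (0.8953,4.6767)
  v3: (1-0.818)·(-3.05,0.64) + 0.818·(-3.75,2.37) = (-3.6226,2.0551)
  v4: (1-0.818)·(-3.48,-0.82) + 0.818·(-4.1,0.31) = (-3.9872,0.1043)
  v5: (1-0.818)·(-1.16,-3.96) + 0.818·(-0.49,-2.64) = (-0.6119,-2.8802)
  v6: (1-0.818)·(2.75,-1.34) + 0.818·(6.57,-1.41) = (5.8748,-1.3973)
Shoelace sum Σ(x_i·y_{i+1} − x_{i+1}·y_i):
  i=1: 5.1688·4.6767 − 0.8953·3.9396 = +20.6459 (running +20.6459)
  i=2: 0.8953·2.0551 − -3.6226·4.6767 = +18.7819 (running +39.4277)
  i=3: -3.6226·0.1043 − -3.9872·2.0551 = +7.8162 (running +47.2439)
  i=4: -3.9872·-2.8802 − -0.6119·0.1043 = +11.5478 (running +58.7917)
  i=5: -0.6119·-1.3973 − 5.8748·-2.8802 = +17.7758 (running +76.5675)
  i=6: 5.8748·3.9396 − 5.1688·-1.3973 = +30.3666 (running +106.9341)
Area = |Σ|/2 = |106.9341|/2 = 53.4670

Area at t=0.818: 53.4670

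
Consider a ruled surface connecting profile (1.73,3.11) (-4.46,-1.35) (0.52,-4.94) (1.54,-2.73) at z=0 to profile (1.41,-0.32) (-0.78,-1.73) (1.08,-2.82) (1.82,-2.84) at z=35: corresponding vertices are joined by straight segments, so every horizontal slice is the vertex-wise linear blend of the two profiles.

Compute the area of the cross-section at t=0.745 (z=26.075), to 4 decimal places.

Cross-section at t=0.745: each vertex is (1-t)·p0[i] + t·p1[i].
  v1: (1-0.745)·(1.73,3.11) + 0.745·(1.41,-0.32) = (1.4916,0.5547)
  v2: (1-0.745)·(-4.46,-1.35) + 0.745·(-0.78,-1.73) = (-1.7184,-1.6331)
  v3: (1-0.745)·(0.52,-4.94) + 0.745·(1.08,-2.82) = (0.9372,-3.3606)
  v4: (1-0.745)·(1.54,-2.73) + 0.745·(1.82,-2.84) = (1.7486,-2.8119)
Shoelace sum Σ(x_i·y_{i+1} − x_{i+1}·y_i):
  i=1: 1.4916·-1.6331 − -1.7184·0.5547 = -1.4828 (running -1.4828)
  i=2: -1.7184·-3.3606 − 0.9372·-1.6331 = +7.3054 (running +5.8226)
  i=3: 0.9372·-2.8119 − 1.7486·-3.3606 = +3.2410 (running +9.0636)
  i=4: 1.7486·0.5547 − 1.4916·-2.8119 = +5.1642 (running +14.2277)
Area = |Σ|/2 = |14.2277|/2 = 7.1139

Area at t=0.745: 7.1139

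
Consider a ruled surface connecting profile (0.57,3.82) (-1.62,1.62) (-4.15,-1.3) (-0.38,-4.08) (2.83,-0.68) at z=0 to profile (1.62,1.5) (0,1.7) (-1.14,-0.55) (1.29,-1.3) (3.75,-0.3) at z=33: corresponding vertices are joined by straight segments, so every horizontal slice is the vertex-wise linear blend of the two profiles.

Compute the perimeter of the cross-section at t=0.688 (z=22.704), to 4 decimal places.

Perimeter at t=0.688: 14.5969

Cross-section at t=0.688: each vertex is (1-t)·p0[i] + t·p1[i].
  v1: (1-0.688)·(0.57,3.82) + 0.688·(1.62,1.5) = (1.2924,2.2238)
  v2: (1-0.688)·(-1.62,1.62) + 0.688·(0,1.7) = (-0.5054,1.6750)
  v3: (1-0.688)·(-4.15,-1.3) + 0.688·(-1.14,-0.55) = (-2.0791,-0.7840)
  v4: (1-0.688)·(-0.38,-4.08) + 0.688·(1.29,-1.3) = (0.7690,-2.1674)
  v5: (1-0.688)·(2.83,-0.68) + 0.688·(3.75,-0.3) = (3.4630,-0.4186)
Perimeter = Σ |v_{i+1} − v_i|:
  edge 1→2: √(-1.7978² + -0.5488²) = 1.8797 (running 1.8797)
  edge 2→3: √(-1.5737² + -2.4590²) = 2.9195 (running 4.7992)
  edge 3→4: √(2.8481² + -1.3834²) = 3.1663 (running 7.9655)
  edge 4→5: √(2.6940² + 1.7488²) = 3.2118 (running 11.1773)
  edge 5→1: √(-2.1706² + 2.6424²) = 3.4196 (running 14.5969)
Perimeter = 14.5969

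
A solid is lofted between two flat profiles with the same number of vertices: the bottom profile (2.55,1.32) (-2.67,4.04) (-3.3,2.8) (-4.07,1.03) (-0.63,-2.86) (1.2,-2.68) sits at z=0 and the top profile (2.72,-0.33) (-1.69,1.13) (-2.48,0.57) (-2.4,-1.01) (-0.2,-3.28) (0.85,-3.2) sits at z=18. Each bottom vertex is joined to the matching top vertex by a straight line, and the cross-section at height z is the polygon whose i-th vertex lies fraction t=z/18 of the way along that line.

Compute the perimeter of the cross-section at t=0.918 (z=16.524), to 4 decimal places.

Cross-section at t=0.918: each vertex is (1-t)·p0[i] + t·p1[i].
  v1: (1-0.918)·(2.55,1.32) + 0.918·(2.72,-0.33) = (2.7061,-0.1947)
  v2: (1-0.918)·(-2.67,4.04) + 0.918·(-1.69,1.13) = (-1.7704,1.3686)
  v3: (1-0.918)·(-3.3,2.8) + 0.918·(-2.48,0.57) = (-2.5472,0.7529)
  v4: (1-0.918)·(-4.07,1.03) + 0.918·(-2.4,-1.01) = (-2.5369,-0.8427)
  v5: (1-0.918)·(-0.63,-2.86) + 0.918·(-0.2,-3.28) = (-0.2353,-3.2456)
  v6: (1-0.918)·(1.2,-2.68) + 0.918·(0.85,-3.2) = (0.8787,-3.1574)
Perimeter = Σ |v_{i+1} − v_i|:
  edge 1→2: √(-4.4764² + 1.5633²) = 4.7416 (running 4.7416)
  edge 2→3: √(-0.7769² + -0.6158²) = 0.9913 (running 5.7329)
  edge 3→4: √(0.0103² + -1.5956²) = 1.5956 (running 7.3285)
  edge 4→5: √(2.3017² + -2.4028²) = 3.3274 (running 10.6558)
  edge 5→6: √(1.1140² + 0.0882²) = 1.1174 (running 11.7733)
  edge 6→1: √(1.8274² + 2.9627²) = 3.4809 (running 15.2542)
Perimeter = 15.2542

Perimeter at t=0.918: 15.2542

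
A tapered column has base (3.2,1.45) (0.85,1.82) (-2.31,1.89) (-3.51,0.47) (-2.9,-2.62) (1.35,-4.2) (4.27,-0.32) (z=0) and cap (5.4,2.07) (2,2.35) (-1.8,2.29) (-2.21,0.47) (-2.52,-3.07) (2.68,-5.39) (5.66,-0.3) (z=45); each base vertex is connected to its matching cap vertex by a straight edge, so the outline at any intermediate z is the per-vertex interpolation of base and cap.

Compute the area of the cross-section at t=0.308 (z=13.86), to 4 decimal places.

Cross-section at t=0.308: each vertex is (1-t)·p0[i] + t·p1[i].
  v1: (1-0.308)·(3.2,1.45) + 0.308·(5.4,2.07) = (3.8776,1.6410)
  v2: (1-0.308)·(0.85,1.82) + 0.308·(2,2.35) = (1.2042,1.9832)
  v3: (1-0.308)·(-2.31,1.89) + 0.308·(-1.8,2.29) = (-2.1529,2.0132)
  v4: (1-0.308)·(-3.51,0.47) + 0.308·(-2.21,0.47) = (-3.1096,0.4700)
  v5: (1-0.308)·(-2.9,-2.62) + 0.308·(-2.52,-3.07) = (-2.7830,-2.7586)
  v6: (1-0.308)·(1.35,-4.2) + 0.308·(2.68,-5.39) = (1.7596,-4.5665)
  v7: (1-0.308)·(4.27,-0.32) + 0.308·(5.66,-0.3) = (4.6981,-0.3138)
Shoelace sum Σ(x_i·y_{i+1} − x_{i+1}·y_i):
  i=1: 3.8776·1.9832 − 1.2042·1.6410 = +5.7142 (running +5.7142)
  i=2: 1.2042·2.0132 − -2.1529·1.9832 = +6.6941 (running +12.4082)
  i=3: -2.1529·0.4700 − -3.1096·2.0132 = +5.2484 (running +17.6566)
  i=4: -3.1096·-2.7586 − -2.7830·0.4700 = +9.8861 (running +27.5427)
  i=5: -2.7830·-4.5665 − 1.7596·-2.7586 = +17.5626 (running +45.1053)
  i=6: 1.7596·-0.3138 − 4.6981·-4.5665 = +20.9018 (running +66.0071)
  i=7: 4.6981·1.6410 − 3.8776·-0.3138 = +8.9264 (running +74.9335)
Area = |Σ|/2 = |74.9335|/2 = 37.4667

Area at t=0.308: 37.4667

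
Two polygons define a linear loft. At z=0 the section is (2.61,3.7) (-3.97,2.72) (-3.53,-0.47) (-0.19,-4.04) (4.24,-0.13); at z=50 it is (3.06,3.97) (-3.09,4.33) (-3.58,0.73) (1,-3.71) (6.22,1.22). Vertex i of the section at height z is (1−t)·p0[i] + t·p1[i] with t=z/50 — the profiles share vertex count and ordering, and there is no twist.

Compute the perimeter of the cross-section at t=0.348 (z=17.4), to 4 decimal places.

Perimeter at t=0.348: 25.6169

Cross-section at t=0.348: each vertex is (1-t)·p0[i] + t·p1[i].
  v1: (1-0.348)·(2.61,3.7) + 0.348·(3.06,3.97) = (2.7666,3.7940)
  v2: (1-0.348)·(-3.97,2.72) + 0.348·(-3.09,4.33) = (-3.6638,3.2803)
  v3: (1-0.348)·(-3.53,-0.47) + 0.348·(-3.58,0.73) = (-3.5474,-0.0524)
  v4: (1-0.348)·(-0.19,-4.04) + 0.348·(1,-3.71) = (0.2241,-3.9252)
  v5: (1-0.348)·(4.24,-0.13) + 0.348·(6.22,1.22) = (4.9290,0.3398)
Perimeter = Σ |v_{i+1} − v_i|:
  edge 1→2: √(-6.4304² + -0.5137²) = 6.4508 (running 6.4508)
  edge 2→3: √(0.1164² + -3.3327²) = 3.3347 (running 9.7856)
  edge 3→4: √(3.7715² + -3.8728²) = 5.4058 (running 15.1914)
  edge 4→5: √(4.7049² + 4.2650²) = 6.3503 (running 21.5416)
  edge 5→1: √(-2.1624² + 3.4542²) = 4.0752 (running 25.6169)
Perimeter = 25.6169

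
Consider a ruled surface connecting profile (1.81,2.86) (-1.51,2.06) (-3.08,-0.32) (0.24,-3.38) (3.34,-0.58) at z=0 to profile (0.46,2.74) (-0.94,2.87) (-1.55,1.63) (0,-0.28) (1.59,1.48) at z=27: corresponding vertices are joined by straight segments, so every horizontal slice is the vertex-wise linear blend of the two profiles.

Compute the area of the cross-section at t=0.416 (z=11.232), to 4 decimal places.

Cross-section at t=0.416: each vertex is (1-t)·p0[i] + t·p1[i].
  v1: (1-0.416)·(1.81,2.86) + 0.416·(0.46,2.74) = (1.2484,2.8101)
  v2: (1-0.416)·(-1.51,2.06) + 0.416·(-0.94,2.87) = (-1.2729,2.3970)
  v3: (1-0.416)·(-3.08,-0.32) + 0.416·(-1.55,1.63) = (-2.4435,0.4912)
  v4: (1-0.416)·(0.24,-3.38) + 0.416·(0,-0.28) = (0.1402,-2.0904)
  v5: (1-0.416)·(3.34,-0.58) + 0.416·(1.59,1.48) = (2.6120,0.2770)
Shoelace sum Σ(x_i·y_{i+1} − x_{i+1}·y_i):
  i=1: 1.2484·2.3970 − -1.2729·2.8101 = +6.5693 (running +6.5693)
  i=2: -1.2729·0.4912 − -2.4435·2.3970 = +5.2318 (running +11.8010)
  i=3: -2.4435·-2.0904 − 0.1402·0.4912 = +5.0391 (running +16.8401)
  i=4: 0.1402·0.2770 − 2.6120·-2.0904 = +5.4989 (running +22.3391)
  i=5: 2.6120·2.8101 − 1.2484·0.2770 = +6.9942 (running +29.3332)
Area = |Σ|/2 = |29.3332|/2 = 14.6666

Area at t=0.416: 14.6666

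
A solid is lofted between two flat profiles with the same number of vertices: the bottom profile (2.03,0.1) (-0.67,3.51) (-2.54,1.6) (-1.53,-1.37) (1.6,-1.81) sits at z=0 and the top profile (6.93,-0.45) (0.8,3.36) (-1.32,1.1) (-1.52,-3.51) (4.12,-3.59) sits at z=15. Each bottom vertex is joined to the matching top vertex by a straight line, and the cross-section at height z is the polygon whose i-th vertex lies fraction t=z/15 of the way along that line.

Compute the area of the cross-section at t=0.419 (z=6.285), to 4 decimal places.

Area at t=0.419: 23.8578

Cross-section at t=0.419: each vertex is (1-t)·p0[i] + t·p1[i].
  v1: (1-0.419)·(2.03,0.1) + 0.419·(6.93,-0.45) = (4.0831,-0.1305)
  v2: (1-0.419)·(-0.67,3.51) + 0.419·(0.8,3.36) = (-0.0541,3.4471)
  v3: (1-0.419)·(-2.54,1.6) + 0.419·(-1.32,1.1) = (-2.0288,1.3905)
  v4: (1-0.419)·(-1.53,-1.37) + 0.419·(-1.52,-3.51) = (-1.5258,-2.2667)
  v5: (1-0.419)·(1.6,-1.81) + 0.419·(4.12,-3.59) = (2.6559,-2.5558)
Shoelace sum Σ(x_i·y_{i+1} − x_{i+1}·y_i):
  i=1: 4.0831·3.4471 − -0.0541·-0.1305 = +14.0680 (running +14.0680)
  i=2: -0.0541·1.3905 − -2.0288·3.4471 = +6.9185 (running +20.9865)
  i=3: -2.0288·-2.2667 − -1.5258·1.3905 = +6.7203 (running +27.7068)
  i=4: -1.5258·-2.5558 − 2.6559·-2.2667 = +9.9197 (running +37.6264)
  i=5: 2.6559·-0.1305 − 4.0831·-2.5558 = +10.0892 (running +47.7156)
Area = |Σ|/2 = |47.7156|/2 = 23.8578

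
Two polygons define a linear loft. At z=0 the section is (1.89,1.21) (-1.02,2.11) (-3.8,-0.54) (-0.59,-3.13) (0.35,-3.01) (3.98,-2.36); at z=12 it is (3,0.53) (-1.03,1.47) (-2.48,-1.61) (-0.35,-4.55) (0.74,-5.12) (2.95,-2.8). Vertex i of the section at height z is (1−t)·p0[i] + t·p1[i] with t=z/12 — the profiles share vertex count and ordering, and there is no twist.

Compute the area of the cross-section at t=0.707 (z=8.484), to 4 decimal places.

Cross-section at t=0.707: each vertex is (1-t)·p0[i] + t·p1[i].
  v1: (1-0.707)·(1.89,1.21) + 0.707·(3,0.53) = (2.6748,0.7292)
  v2: (1-0.707)·(-1.02,2.11) + 0.707·(-1.03,1.47) = (-1.0271,1.6575)
  v3: (1-0.707)·(-3.8,-0.54) + 0.707·(-2.48,-1.61) = (-2.8668,-1.2965)
  v4: (1-0.707)·(-0.59,-3.13) + 0.707·(-0.35,-4.55) = (-0.4203,-4.1339)
  v5: (1-0.707)·(0.35,-3.01) + 0.707·(0.74,-5.12) = (0.6257,-4.5018)
  v6: (1-0.707)·(3.98,-2.36) + 0.707·(2.95,-2.8) = (3.2518,-2.6711)
Shoelace sum Σ(x_i·y_{i+1} − x_{i+1}·y_i):
  i=1: 2.6748·1.6575 − -1.0271·0.7292 = +5.1825 (running +5.1825)
  i=2: -1.0271·-1.2965 − -2.8668·1.6575 = +6.0833 (running +11.2658)
  i=3: -2.8668·-4.1339 − -0.4203·-1.2965 = +11.3061 (running +22.5718)
  i=4: -0.4203·-4.5018 − 0.6257·-4.1339 = +4.4789 (running +27.0508)
  i=5: 0.6257·-2.6711 − 3.2518·-4.5018 = +12.9674 (running +40.0182)
  i=6: 3.2518·0.7292 − 2.6748·-2.6711 = +9.5159 (running +49.5340)
Area = |Σ|/2 = |49.5340|/2 = 24.7670

Area at t=0.707: 24.7670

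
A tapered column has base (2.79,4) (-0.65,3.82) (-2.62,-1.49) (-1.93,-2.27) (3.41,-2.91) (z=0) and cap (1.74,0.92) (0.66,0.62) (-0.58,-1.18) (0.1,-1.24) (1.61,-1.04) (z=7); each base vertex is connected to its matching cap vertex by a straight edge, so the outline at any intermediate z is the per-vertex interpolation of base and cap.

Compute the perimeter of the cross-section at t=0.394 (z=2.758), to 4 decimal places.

Perimeter at t=0.394: 16.4532

Cross-section at t=0.394: each vertex is (1-t)·p0[i] + t·p1[i].
  v1: (1-0.394)·(2.79,4) + 0.394·(1.74,0.92) = (2.3763,2.7865)
  v2: (1-0.394)·(-0.65,3.82) + 0.394·(0.66,0.62) = (-0.1339,2.5592)
  v3: (1-0.394)·(-2.62,-1.49) + 0.394·(-0.58,-1.18) = (-1.8162,-1.3679)
  v4: (1-0.394)·(-1.93,-2.27) + 0.394·(0.1,-1.24) = (-1.1302,-1.8642)
  v5: (1-0.394)·(3.41,-2.91) + 0.394·(1.61,-1.04) = (2.7008,-2.1732)
Perimeter = Σ |v_{i+1} − v_i|:
  edge 1→2: √(-2.5102² + -0.2273²) = 2.5204 (running 2.5204)
  edge 2→3: √(-1.6824² + -3.9271²) = 4.2723 (running 6.7927)
  edge 3→4: √(0.6861² + -0.4963²) = 0.8468 (running 7.6395)
  edge 4→5: √(3.8310² + -0.3090²) = 3.8434 (running 11.4829)
  edge 5→1: √(-0.3245² + 4.9597²) = 4.9703 (running 16.4532)
Perimeter = 16.4532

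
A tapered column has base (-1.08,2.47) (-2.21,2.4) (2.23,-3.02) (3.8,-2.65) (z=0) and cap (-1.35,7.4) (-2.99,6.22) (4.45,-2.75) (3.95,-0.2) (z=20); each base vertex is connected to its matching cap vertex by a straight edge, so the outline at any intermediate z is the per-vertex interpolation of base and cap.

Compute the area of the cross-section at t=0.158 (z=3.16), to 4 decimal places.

Cross-section at t=0.158: each vertex is (1-t)·p0[i] + t·p1[i].
  v1: (1-0.158)·(-1.08,2.47) + 0.158·(-1.35,7.4) = (-1.1227,3.2489)
  v2: (1-0.158)·(-2.21,2.4) + 0.158·(-2.99,6.22) = (-2.3332,3.0036)
  v3: (1-0.158)·(2.23,-3.02) + 0.158·(4.45,-2.75) = (2.5808,-2.9773)
  v4: (1-0.158)·(3.8,-2.65) + 0.158·(3.95,-0.2) = (3.8237,-2.2629)
Shoelace sum Σ(x_i·y_{i+1} − x_{i+1}·y_i):
  i=1: -1.1227·3.0036 − -2.3332·3.2489 = +4.2086 (running +4.2086)
  i=2: -2.3332·-2.9773 − 2.5808·3.0036 = -0.8046 (running +3.4040)
  i=3: 2.5808·-2.2629 − 3.8237·-2.9773 = +5.5445 (running +8.9484)
  i=4: 3.8237·3.2489 − -1.1227·-2.2629 = +9.8825 (running +18.8309)
Area = |Σ|/2 = |18.8309|/2 = 9.4155

Area at t=0.158: 9.4155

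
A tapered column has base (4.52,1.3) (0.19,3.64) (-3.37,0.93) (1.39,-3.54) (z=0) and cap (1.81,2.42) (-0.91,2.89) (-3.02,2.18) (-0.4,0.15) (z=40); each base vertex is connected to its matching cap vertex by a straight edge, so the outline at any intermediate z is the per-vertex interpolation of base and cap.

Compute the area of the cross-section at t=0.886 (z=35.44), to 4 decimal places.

Cross-section at t=0.886: each vertex is (1-t)·p0[i] + t·p1[i].
  v1: (1-0.886)·(4.52,1.3) + 0.886·(1.81,2.42) = (2.1189,2.2923)
  v2: (1-0.886)·(0.19,3.64) + 0.886·(-0.91,2.89) = (-0.7846,2.9755)
  v3: (1-0.886)·(-3.37,0.93) + 0.886·(-3.02,2.18) = (-3.0599,2.0375)
  v4: (1-0.886)·(1.39,-3.54) + 0.886·(-0.4,0.15) = (-0.1959,-0.2707)
Shoelace sum Σ(x_i·y_{i+1} − x_{i+1}·y_i):
  i=1: 2.1189·2.9755 − -0.7846·2.2923 = +8.1035 (running +8.1035)
  i=2: -0.7846·2.0375 − -3.0599·2.9755 = +7.5061 (running +15.6096)
  i=3: -3.0599·-0.2707 − -0.1959·2.0375 = +1.2274 (running +16.8370)
  i=4: -0.1959·2.2923 − 2.1189·-0.2707 = +0.1244 (running +16.9613)
Area = |Σ|/2 = |16.9613|/2 = 8.4807

Area at t=0.886: 8.4807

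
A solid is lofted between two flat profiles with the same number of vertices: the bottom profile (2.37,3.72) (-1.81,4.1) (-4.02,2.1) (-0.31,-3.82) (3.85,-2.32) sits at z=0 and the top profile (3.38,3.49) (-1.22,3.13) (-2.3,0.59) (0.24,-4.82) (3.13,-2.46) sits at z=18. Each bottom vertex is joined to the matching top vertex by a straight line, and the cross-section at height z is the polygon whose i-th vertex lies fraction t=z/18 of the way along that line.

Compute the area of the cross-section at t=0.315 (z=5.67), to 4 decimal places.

Cross-section at t=0.315: each vertex is (1-t)·p0[i] + t·p1[i].
  v1: (1-0.315)·(2.37,3.72) + 0.315·(3.38,3.49) = (2.6882,3.6476)
  v2: (1-0.315)·(-1.81,4.1) + 0.315·(-1.22,3.13) = (-1.6242,3.7944)
  v3: (1-0.315)·(-4.02,2.1) + 0.315·(-2.3,0.59) = (-3.4782,1.6244)
  v4: (1-0.315)·(-0.31,-3.82) + 0.315·(0.24,-4.82) = (-0.1368,-4.1350)
  v5: (1-0.315)·(3.85,-2.32) + 0.315·(3.13,-2.46) = (3.6232,-2.3641)
Shoelace sum Σ(x_i·y_{i+1} − x_{i+1}·y_i):
  i=1: 2.6882·3.7944 − -1.6242·3.6476 = +16.1242 (running +16.1242)
  i=2: -1.6242·1.6244 − -3.4782·3.7944 = +10.5597 (running +26.6839)
  i=3: -3.4782·-4.1350 − -0.1368·1.6244 = +14.6045 (running +41.2884)
  i=4: -0.1368·-2.3641 − 3.6232·-4.1350 = +15.3052 (running +56.5936)
  i=5: 3.6232·3.6476 − 2.6882·-2.3641 = +19.5709 (running +76.1645)
Area = |Σ|/2 = |76.1645|/2 = 38.0822

Area at t=0.315: 38.0822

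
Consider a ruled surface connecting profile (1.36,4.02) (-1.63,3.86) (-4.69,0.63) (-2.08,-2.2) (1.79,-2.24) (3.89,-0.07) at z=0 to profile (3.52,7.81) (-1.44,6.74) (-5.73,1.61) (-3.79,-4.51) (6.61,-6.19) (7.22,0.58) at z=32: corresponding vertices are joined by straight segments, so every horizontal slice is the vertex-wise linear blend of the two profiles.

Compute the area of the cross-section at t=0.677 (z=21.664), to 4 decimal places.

Cross-section at t=0.677: each vertex is (1-t)·p0[i] + t·p1[i].
  v1: (1-0.677)·(1.36,4.02) + 0.677·(3.52,7.81) = (2.8223,6.5858)
  v2: (1-0.677)·(-1.63,3.86) + 0.677·(-1.44,6.74) = (-1.5014,5.8098)
  v3: (1-0.677)·(-4.69,0.63) + 0.677·(-5.73,1.61) = (-5.3941,1.2935)
  v4: (1-0.677)·(-2.08,-2.2) + 0.677·(-3.79,-4.51) = (-3.2377,-3.7639)
  v5: (1-0.677)·(1.79,-2.24) + 0.677·(6.61,-6.19) = (5.0531,-4.9142)
  v6: (1-0.677)·(3.89,-0.07) + 0.677·(7.22,0.58) = (6.1444,0.3700)
Shoelace sum Σ(x_i·y_{i+1} − x_{i+1}·y_i):
  i=1: 2.8223·5.8098 − -1.5014·6.5858 = +26.2848 (running +26.2848)
  i=2: -1.5014·1.2935 − -5.3941·5.8098 = +29.3963 (running +55.6811)
  i=3: -5.3941·-3.7639 − -3.2377·1.2935 = +24.4904 (running +80.1715)
  i=4: -3.2377·-4.9142 − 5.0531·-3.7639 = +34.9298 (running +115.1013)
  i=5: 5.0531·0.3700 − 6.1444·-4.9142 = +32.0645 (running +147.1658)
  i=6: 6.1444·6.5858 − 2.8223·0.3700 = +39.4216 (running +186.5874)
Area = |Σ|/2 = |186.5874|/2 = 93.2937

Area at t=0.677: 93.2937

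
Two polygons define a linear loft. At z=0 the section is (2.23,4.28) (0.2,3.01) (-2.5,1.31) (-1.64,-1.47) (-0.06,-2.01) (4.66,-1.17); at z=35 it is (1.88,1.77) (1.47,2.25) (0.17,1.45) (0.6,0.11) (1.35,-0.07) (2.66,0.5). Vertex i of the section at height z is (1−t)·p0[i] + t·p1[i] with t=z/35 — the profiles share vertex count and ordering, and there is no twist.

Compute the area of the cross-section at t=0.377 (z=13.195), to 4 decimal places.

Area at t=0.377: 15.5788

Cross-section at t=0.377: each vertex is (1-t)·p0[i] + t·p1[i].
  v1: (1-0.377)·(2.23,4.28) + 0.377·(1.88,1.77) = (2.0980,3.3337)
  v2: (1-0.377)·(0.2,3.01) + 0.377·(1.47,2.25) = (0.6788,2.7235)
  v3: (1-0.377)·(-2.5,1.31) + 0.377·(0.17,1.45) = (-1.4934,1.3628)
  v4: (1-0.377)·(-1.64,-1.47) + 0.377·(0.6,0.11) = (-0.7955,-0.8743)
  v5: (1-0.377)·(-0.06,-2.01) + 0.377·(1.35,-0.07) = (0.4716,-1.2786)
  v6: (1-0.377)·(4.66,-1.17) + 0.377·(2.66,0.5) = (3.9060,-0.5404)
Shoelace sum Σ(x_i·y_{i+1} − x_{i+1}·y_i):
  i=1: 2.0980·2.7235 − 0.6788·3.3337 = +3.4511 (running +3.4511)
  i=2: 0.6788·1.3628 − -1.4934·2.7235 = +4.9923 (running +8.4434)
  i=3: -1.4934·-0.8743 − -0.7955·1.3628 = +2.3899 (running +10.8333)
  i=4: -0.7955·-1.2786 − 0.4716·-0.8743 = +1.4295 (running +12.2628)
  i=5: 0.4716·-0.5404 − 3.9060·-1.2786 = +4.7394 (running +17.0022)
  i=6: 3.9060·3.3337 − 2.0980·-0.5404 = +14.1554 (running +31.1576)
Area = |Σ|/2 = |31.1576|/2 = 15.5788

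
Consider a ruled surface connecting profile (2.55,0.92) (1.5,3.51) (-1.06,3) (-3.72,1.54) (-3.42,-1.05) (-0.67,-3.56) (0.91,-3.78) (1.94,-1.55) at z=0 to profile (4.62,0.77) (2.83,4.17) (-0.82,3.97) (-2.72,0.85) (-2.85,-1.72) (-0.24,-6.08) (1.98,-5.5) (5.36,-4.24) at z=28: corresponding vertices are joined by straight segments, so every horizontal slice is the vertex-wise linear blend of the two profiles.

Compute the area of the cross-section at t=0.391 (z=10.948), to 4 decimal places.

Area at t=0.391: 42.3405

Cross-section at t=0.391: each vertex is (1-t)·p0[i] + t·p1[i].
  v1: (1-0.391)·(2.55,0.92) + 0.391·(4.62,0.77) = (3.3594,0.8614)
  v2: (1-0.391)·(1.5,3.51) + 0.391·(2.83,4.17) = (2.0200,3.7681)
  v3: (1-0.391)·(-1.06,3) + 0.391·(-0.82,3.97) = (-0.9662,3.3793)
  v4: (1-0.391)·(-3.72,1.54) + 0.391·(-2.72,0.85) = (-3.3290,1.2702)
  v5: (1-0.391)·(-3.42,-1.05) + 0.391·(-2.85,-1.72) = (-3.1971,-1.3120)
  v6: (1-0.391)·(-0.67,-3.56) + 0.391·(-0.24,-6.08) = (-0.5019,-4.5453)
  v7: (1-0.391)·(0.91,-3.78) + 0.391·(1.98,-5.5) = (1.3284,-4.4525)
  v8: (1-0.391)·(1.94,-1.55) + 0.391·(5.36,-4.24) = (3.2772,-2.6018)
Shoelace sum Σ(x_i·y_{i+1} − x_{i+1}·y_i):
  i=1: 3.3594·3.7681 − 2.0200·0.8614 = +10.9184 (running +10.9184)
  i=2: 2.0200·3.3793 − -0.9662·3.7681 = +10.4668 (running +21.3851)
  i=3: -0.9662·1.2702 − -3.3290·3.3793 = +10.0224 (running +31.4075)
  i=4: -3.3290·-1.3120 − -3.1971·1.2702 = +8.4286 (running +39.8361)
  i=5: -3.1971·-4.5453 − -0.5019·-1.3120 = +13.8735 (running +53.7096)
  i=6: -0.5019·-4.4525 − 1.3284·-4.5453 = +8.2725 (running +61.9821)
  i=7: 1.3284·-2.6018 − 3.2772·-4.4525 = +11.1357 (running +73.1178)
  i=8: 3.2772·0.8614 − 3.3594·-2.6018 = +11.5632 (running +84.6810)
Area = |Σ|/2 = |84.6810|/2 = 42.3405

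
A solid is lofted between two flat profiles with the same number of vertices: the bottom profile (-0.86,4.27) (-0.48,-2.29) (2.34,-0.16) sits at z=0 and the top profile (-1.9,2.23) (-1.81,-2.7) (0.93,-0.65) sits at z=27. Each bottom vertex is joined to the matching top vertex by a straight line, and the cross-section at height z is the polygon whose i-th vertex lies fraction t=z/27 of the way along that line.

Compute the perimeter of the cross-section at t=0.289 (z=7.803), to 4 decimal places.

Cross-section at t=0.289: each vertex is (1-t)·p0[i] + t·p1[i].
  v1: (1-0.289)·(-0.86,4.27) + 0.289·(-1.9,2.23) = (-1.1606,3.6804)
  v2: (1-0.289)·(-0.48,-2.29) + 0.289·(-1.81,-2.7) = (-0.8644,-2.4085)
  v3: (1-0.289)·(2.34,-0.16) + 0.289·(0.93,-0.65) = (1.9325,-0.3016)
Perimeter = Σ |v_{i+1} − v_i|:
  edge 1→2: √(0.2962² + -6.0889²) = 6.0961 (running 6.0961)
  edge 2→3: √(2.7969² + 2.1069²) = 3.5016 (running 9.5978)
  edge 3→1: √(-3.0931² + 3.9821²) = 5.0422 (running 14.6400)
Perimeter = 14.6400

Perimeter at t=0.289: 14.6400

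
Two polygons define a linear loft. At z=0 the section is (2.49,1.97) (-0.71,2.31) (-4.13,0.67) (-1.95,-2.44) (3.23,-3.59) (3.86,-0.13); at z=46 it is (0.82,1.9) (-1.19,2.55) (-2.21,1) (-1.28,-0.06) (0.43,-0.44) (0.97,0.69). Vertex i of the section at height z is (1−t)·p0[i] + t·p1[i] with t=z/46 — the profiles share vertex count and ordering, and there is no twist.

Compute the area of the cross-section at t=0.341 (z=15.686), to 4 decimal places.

Area at t=0.341: 20.9220

Cross-section at t=0.341: each vertex is (1-t)·p0[i] + t·p1[i].
  v1: (1-0.341)·(2.49,1.97) + 0.341·(0.82,1.9) = (1.9205,1.9461)
  v2: (1-0.341)·(-0.71,2.31) + 0.341·(-1.19,2.55) = (-0.8737,2.3918)
  v3: (1-0.341)·(-4.13,0.67) + 0.341·(-2.21,1) = (-3.4753,0.7825)
  v4: (1-0.341)·(-1.95,-2.44) + 0.341·(-1.28,-0.06) = (-1.7215,-1.6284)
  v5: (1-0.341)·(3.23,-3.59) + 0.341·(0.43,-0.44) = (2.2752,-2.5159)
  v6: (1-0.341)·(3.86,-0.13) + 0.341·(0.97,0.69) = (2.8745,0.1496)
Shoelace sum Σ(x_i·y_{i+1} − x_{i+1}·y_i):
  i=1: 1.9205·2.3918 − -0.8737·1.9461 = +6.2939 (running +6.2939)
  i=2: -0.8737·0.7825 − -3.4753·2.3918 = +7.6286 (running +13.9225)
  i=3: -3.4753·-1.6284 − -1.7215·0.7825 = +7.0064 (running +20.9289)
  i=4: -1.7215·-2.5159 − 2.2752·-1.6284 = +8.0361 (running +28.9650)
  i=5: 2.2752·0.1496 − 2.8745·-2.5159 = +7.5723 (running +36.5372)
  i=6: 2.8745·1.9461 − 1.9205·0.1496 = +5.3068 (running +41.8441)
Area = |Σ|/2 = |41.8441|/2 = 20.9220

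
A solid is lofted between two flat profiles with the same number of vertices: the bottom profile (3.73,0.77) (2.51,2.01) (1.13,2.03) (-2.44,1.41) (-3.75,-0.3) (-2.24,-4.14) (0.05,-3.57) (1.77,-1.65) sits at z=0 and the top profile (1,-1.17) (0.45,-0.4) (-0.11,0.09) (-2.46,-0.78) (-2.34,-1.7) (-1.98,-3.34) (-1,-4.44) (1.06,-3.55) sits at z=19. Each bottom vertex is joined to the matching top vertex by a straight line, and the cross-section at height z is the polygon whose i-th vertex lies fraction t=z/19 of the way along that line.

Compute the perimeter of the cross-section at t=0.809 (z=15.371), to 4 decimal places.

Cross-section at t=0.809: each vertex is (1-t)·p0[i] + t·p1[i].
  v1: (1-0.809)·(3.73,0.77) + 0.809·(1,-1.17) = (1.5214,-0.7995)
  v2: (1-0.809)·(2.51,2.01) + 0.809·(0.45,-0.4) = (0.8435,0.0603)
  v3: (1-0.809)·(1.13,2.03) + 0.809·(-0.11,0.09) = (0.1268,0.4605)
  v4: (1-0.809)·(-2.44,1.41) + 0.809·(-2.46,-0.78) = (-2.4562,-0.3617)
  v5: (1-0.809)·(-3.75,-0.3) + 0.809·(-2.34,-1.7) = (-2.6093,-1.4326)
  v6: (1-0.809)·(-2.24,-4.14) + 0.809·(-1.98,-3.34) = (-2.0297,-3.4928)
  v7: (1-0.809)·(0.05,-3.57) + 0.809·(-1,-4.44) = (-0.7995,-4.2738)
  v8: (1-0.809)·(1.77,-1.65) + 0.809·(1.06,-3.55) = (1.1956,-3.1871)
Perimeter = Σ |v_{i+1} − v_i|:
  edge 1→2: √(-0.6780² + 0.8598²) = 1.0949 (running 1.0949)
  edge 2→3: √(-0.7166² + 0.4002²) = 0.8208 (running 1.9157)
  edge 3→4: √(-2.5830² + -0.8222²) = 2.7107 (running 4.6265)
  edge 4→5: √(-0.1531² + -1.0709²) = 1.0818 (running 5.7082)
  edge 5→6: √(0.5796² + -2.0602²) = 2.1402 (running 7.8484)
  edge 6→7: √(1.2302² + -0.7810²) = 1.4572 (running 9.3056)
  edge 7→8: √(1.9951² + 1.0867²) = 2.2718 (running 11.5775)
  edge 8→1: √(0.3258² + 2.3876²) = 2.4098 (running 13.9872)
Perimeter = 13.9872

Perimeter at t=0.809: 13.9872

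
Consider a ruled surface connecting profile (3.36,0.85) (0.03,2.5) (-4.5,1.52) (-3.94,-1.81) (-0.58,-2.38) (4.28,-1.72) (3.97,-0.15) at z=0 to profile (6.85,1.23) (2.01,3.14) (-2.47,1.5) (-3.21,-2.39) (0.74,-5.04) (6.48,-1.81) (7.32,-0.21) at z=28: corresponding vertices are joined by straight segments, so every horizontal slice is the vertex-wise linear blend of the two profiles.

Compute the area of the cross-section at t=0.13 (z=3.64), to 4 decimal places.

Area at t=0.13: 34.5650

Cross-section at t=0.13: each vertex is (1-t)·p0[i] + t·p1[i].
  v1: (1-0.13)·(3.36,0.85) + 0.13·(6.85,1.23) = (3.8137,0.8994)
  v2: (1-0.13)·(0.03,2.5) + 0.13·(2.01,3.14) = (0.2874,2.5832)
  v3: (1-0.13)·(-4.5,1.52) + 0.13·(-2.47,1.5) = (-4.2361,1.5174)
  v4: (1-0.13)·(-3.94,-1.81) + 0.13·(-3.21,-2.39) = (-3.8451,-1.8854)
  v5: (1-0.13)·(-0.58,-2.38) + 0.13·(0.74,-5.04) = (-0.4084,-2.7258)
  v6: (1-0.13)·(4.28,-1.72) + 0.13·(6.48,-1.81) = (4.5660,-1.7317)
  v7: (1-0.13)·(3.97,-0.15) + 0.13·(7.32,-0.21) = (4.4055,-0.1578)
Shoelace sum Σ(x_i·y_{i+1} − x_{i+1}·y_i):
  i=1: 3.8137·2.5832 − 0.2874·0.8994 = +9.5931 (running +9.5931)
  i=2: 0.2874·1.5174 − -4.2361·2.5832 = +11.3788 (running +20.9719)
  i=3: -4.2361·-1.8854 − -3.8451·1.5174 = +13.8213 (running +34.7932)
  i=4: -3.8451·-2.7258 − -0.4084·-1.8854 = +9.7110 (running +44.5041)
  i=5: -0.4084·-1.7317 − 4.5660·-2.7258 = +13.1532 (running +57.6574)
  i=6: 4.5660·-0.1578 − 4.4055·-1.7317 = +6.9085 (running +64.5658)
  i=7: 4.4055·0.8994 − 3.8137·-0.1578 = +4.5641 (running +69.1300)
Area = |Σ|/2 = |69.1300|/2 = 34.5650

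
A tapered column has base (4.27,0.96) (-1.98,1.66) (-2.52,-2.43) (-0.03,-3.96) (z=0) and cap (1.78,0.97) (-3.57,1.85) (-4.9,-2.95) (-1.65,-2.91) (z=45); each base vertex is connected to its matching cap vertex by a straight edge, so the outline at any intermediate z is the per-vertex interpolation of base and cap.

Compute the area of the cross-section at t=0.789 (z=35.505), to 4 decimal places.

Cross-section at t=0.789: each vertex is (1-t)·p0[i] + t·p1[i].
  v1: (1-0.789)·(4.27,0.96) + 0.789·(1.78,0.97) = (2.3054,0.9679)
  v2: (1-0.789)·(-1.98,1.66) + 0.789·(-3.57,1.85) = (-3.2345,1.8099)
  v3: (1-0.789)·(-2.52,-2.43) + 0.789·(-4.9,-2.95) = (-4.3978,-2.8403)
  v4: (1-0.789)·(-0.03,-3.96) + 0.789·(-1.65,-2.91) = (-1.3082,-3.1315)
Shoelace sum Σ(x_i·y_{i+1} − x_{i+1}·y_i):
  i=1: 2.3054·1.8099 − -3.2345·0.9679 = +7.3032 (running +7.3032)
  i=2: -3.2345·-2.8403 − -4.3978·1.8099 = +17.1466 (running +24.4498)
  i=3: -4.3978·-3.1315 − -1.3082·-2.8403 = +10.0564 (running +34.5062)
  i=4: -1.3082·0.9679 − 2.3054·-3.1315 = +5.9533 (running +40.4594)
Area = |Σ|/2 = |40.4594|/2 = 20.2297

Area at t=0.789: 20.2297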